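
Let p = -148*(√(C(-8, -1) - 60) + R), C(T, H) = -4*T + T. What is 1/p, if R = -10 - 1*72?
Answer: 41/500240 + 3*I/500240 ≈ 8.1961e-5 + 5.9971e-6*I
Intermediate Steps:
R = -82 (R = -10 - 72 = -82)
C(T, H) = -3*T
p = 12136 - 888*I (p = -148*(√(-3*(-8) - 60) - 82) = -148*(√(24 - 60) - 82) = -148*(√(-36) - 82) = -148*(6*I - 82) = -148*(-82 + 6*I) = 12136 - 888*I ≈ 12136.0 - 888.0*I)
1/p = 1/(12136 - 888*I) = (12136 + 888*I)/148071040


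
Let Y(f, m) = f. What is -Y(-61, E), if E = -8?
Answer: 61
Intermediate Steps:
-Y(-61, E) = -1*(-61) = 61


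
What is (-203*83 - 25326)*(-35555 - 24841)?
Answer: 2547201300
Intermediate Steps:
(-203*83 - 25326)*(-35555 - 24841) = (-16849 - 25326)*(-60396) = -42175*(-60396) = 2547201300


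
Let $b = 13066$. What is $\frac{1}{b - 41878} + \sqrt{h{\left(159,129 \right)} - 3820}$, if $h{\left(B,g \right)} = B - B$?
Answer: $- \frac{1}{28812} + 2 i \sqrt{955} \approx -3.4708 \cdot 10^{-5} + 61.806 i$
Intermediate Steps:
$h{\left(B,g \right)} = 0$
$\frac{1}{b - 41878} + \sqrt{h{\left(159,129 \right)} - 3820} = \frac{1}{13066 - 41878} + \sqrt{0 - 3820} = \frac{1}{-28812} + \sqrt{-3820} = - \frac{1}{28812} + 2 i \sqrt{955}$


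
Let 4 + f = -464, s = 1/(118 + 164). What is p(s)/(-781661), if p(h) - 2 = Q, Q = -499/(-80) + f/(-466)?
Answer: -172267/14570161040 ≈ -1.1823e-5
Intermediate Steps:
s = 1/282 ≈ 0.0035461
f = -468 (f = -4 - 464 = -468)
Q = 134987/18640 (Q = -499/(-80) - 468/(-466) = -499*(-1/80) - 468*(-1/466) = 499/80 + 234/233 = 134987/18640 ≈ 7.2418)
p(h) = 172267/18640 (p(h) = 2 + 134987/18640 = 172267/18640)
p(s)/(-781661) = (172267/18640)/(-781661) = (172267/18640)*(-1/781661) = -172267/14570161040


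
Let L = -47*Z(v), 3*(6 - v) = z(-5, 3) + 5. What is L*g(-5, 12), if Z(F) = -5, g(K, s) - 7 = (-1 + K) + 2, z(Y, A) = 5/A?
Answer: 705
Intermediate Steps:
v = 34/9 (v = 6 - (5/3 + 5)/3 = 6 - 1/3*20/3 = 6 - 20/9 = 34/9 ≈ 3.7778)
g(K, s) = 8 + K (g(K, s) = 7 + ((-1 + K) + 2) = 7 + (1 + K) = 8 + K)
L = 235 (L = -47*(-5) = 235)
L*g(-5, 12) = 235*(8 - 5) = 235*3 = 705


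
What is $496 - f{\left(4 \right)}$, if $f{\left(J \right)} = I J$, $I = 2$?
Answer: $488$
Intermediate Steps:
$f{\left(J \right)} = 2 J$
$496 - f{\left(4 \right)} = 496 - 2 \cdot 4 = 496 - 8 = 488$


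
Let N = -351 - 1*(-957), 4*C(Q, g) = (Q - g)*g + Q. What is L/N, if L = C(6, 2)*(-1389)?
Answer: -3241/404 ≈ -8.0223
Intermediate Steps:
C(Q, g) = Q/4 + g*(Q - g)/4 (C(Q, g) = ((Q - g)*g + Q)/4 = (g*(Q - g) + Q)/4 = (Q + g*(Q - g))/4 = Q/4 + g*(Q - g)/4)
L = -9723/2 (L = (-¼*2² + (¼)*6 + (¼)*6*2)*(-1389) = (-¼*4 + 3/2 + 3)*(-1389) = (-1 + 3/2 + 3)*(-1389) = (7/2)*(-1389) = -9723/2 ≈ -4861.5)
N = 606 (N = -351 + 957 = 606)
L/N = -9723/2/606 = -9723/2*1/606 = -3241/404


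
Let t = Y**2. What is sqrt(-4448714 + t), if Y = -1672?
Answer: I*sqrt(1653130) ≈ 1285.7*I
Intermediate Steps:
t = 2795584 (t = (-1672)**2 = 2795584)
sqrt(-4448714 + t) = sqrt(-4448714 + 2795584) = sqrt(-1653130) = I*sqrt(1653130)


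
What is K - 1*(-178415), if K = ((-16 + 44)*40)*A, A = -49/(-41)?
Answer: 7369895/41 ≈ 1.7975e+5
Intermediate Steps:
A = 49/41 (A = -49*(-1/41) = 49/41 ≈ 1.1951)
K = 54880/41 (K = ((-16 + 44)*40)*(49/41) = (28*40)*(49/41) = 1120*(49/41) = 54880/41 ≈ 1338.5)
K - 1*(-178415) = 54880/41 - 1*(-178415) = 54880/41 + 178415 = 7369895/41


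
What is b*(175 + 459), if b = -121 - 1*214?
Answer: -212390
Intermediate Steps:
b = -335 (b = -121 - 214 = -335)
b*(175 + 459) = -335*(175 + 459) = -335*634 = -212390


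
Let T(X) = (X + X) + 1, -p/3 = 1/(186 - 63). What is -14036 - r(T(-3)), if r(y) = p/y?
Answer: -2877381/205 ≈ -14036.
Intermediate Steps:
p = -1/41 (p = -3/(186 - 63) = -3/123 = -3*1/123 = -1/41 ≈ -0.024390)
T(X) = 1 + 2*X (T(X) = 2*X + 1 = 1 + 2*X)
r(y) = -1/(41*y)
-14036 - r(T(-3)) = -14036 - (-1)/(41*(1 + 2*(-3))) = -14036 - (-1)/(41*(1 - 6)) = -14036 - (-1)/(41*(-5)) = -14036 - (-1)*(-1)/(41*5) = -14036 - 1*1/205 = -14036 - 1/205 = -2877381/205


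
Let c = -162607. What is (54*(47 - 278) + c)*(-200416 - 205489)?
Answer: 71066253305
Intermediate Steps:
(54*(47 - 278) + c)*(-200416 - 205489) = (54*(47 - 278) - 162607)*(-200416 - 205489) = (54*(-231) - 162607)*(-405905) = (-12474 - 162607)*(-405905) = -175081*(-405905) = 71066253305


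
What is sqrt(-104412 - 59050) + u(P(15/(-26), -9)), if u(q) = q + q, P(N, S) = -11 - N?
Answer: -271/13 + I*sqrt(163462) ≈ -20.846 + 404.3*I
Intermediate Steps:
u(q) = 2*q
sqrt(-104412 - 59050) + u(P(15/(-26), -9)) = sqrt(-104412 - 59050) + 2*(-11 - 15/(-26)) = sqrt(-163462) + 2*(-11 - 15*(-1)/26) = I*sqrt(163462) + 2*(-11 - 1*(-15/26)) = I*sqrt(163462) + 2*(-11 + 15/26) = I*sqrt(163462) + 2*(-271/26) = I*sqrt(163462) - 271/13 = -271/13 + I*sqrt(163462)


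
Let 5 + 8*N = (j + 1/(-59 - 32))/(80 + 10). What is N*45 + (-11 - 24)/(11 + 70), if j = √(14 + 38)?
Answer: -3367991/117936 + √13/8 ≈ -28.107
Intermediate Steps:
j = 2*√13 (j = √52 = 2*√13 ≈ 7.2111)
N = -40951/65520 + √13/360 (N = -5/8 + ((2*√13 + 1/(-59 - 32))/(80 + 10))/8 = -5/8 + ((2*√13 + 1/(-91))/90)/8 = -5/8 + ((2*√13 - 1/91)*(1/90))/8 = -5/8 + ((-1/91 + 2*√13)*(1/90))/8 = -5/8 + (-1/8190 + √13/45)/8 = -5/8 + (-1/65520 + √13/360) = -40951/65520 + √13/360 ≈ -0.61500)
N*45 + (-11 - 24)/(11 + 70) = (-40951/65520 + √13/360)*45 + (-11 - 24)/(11 + 70) = (-40951/1456 + √13/8) - 35/81 = -3367991/117936 + √13/8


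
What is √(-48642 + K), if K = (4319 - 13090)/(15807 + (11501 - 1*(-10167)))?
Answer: I*√2732478713779/7495 ≈ 220.55*I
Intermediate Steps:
K = -8771/37475 (K = -8771/(15807 + (11501 + 10167)) = -8771/(15807 + 21668) = -8771/37475 ≈ -0.23405)
√(-48642 + K) = √(-48642 - 8771/37475) = √(-1822867721/37475) = I*√2732478713779/7495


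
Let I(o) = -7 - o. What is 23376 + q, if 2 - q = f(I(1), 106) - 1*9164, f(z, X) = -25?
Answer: 32567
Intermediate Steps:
q = 9191 (q = 2 - (-25 - 1*9164) = 2 - (-25 - 9164) = 2 - 1*(-9189) = 2 + 9189 = 9191)
23376 + q = 23376 + 9191 = 32567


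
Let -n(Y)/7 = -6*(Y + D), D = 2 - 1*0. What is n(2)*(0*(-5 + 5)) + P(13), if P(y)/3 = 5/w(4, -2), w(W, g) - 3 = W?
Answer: 15/7 ≈ 2.1429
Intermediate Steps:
w(W, g) = 3 + W
P(y) = 15/7 (P(y) = 3*(5/(3 + 4)) = 3*(5/7) = 15/7)
D = 2 (D = 2 + 0 = 2)
n(Y) = 84 + 42*Y (n(Y) = -(-42)*(Y + 2) = -(-42)*(2 + Y) = -7*(-12 - 6*Y) = 84 + 42*Y)
n(2)*(0*(-5 + 5)) + P(13) = (84 + 42*2)*(0*(-5 + 5)) + 15/7 = (84 + 84)*(0*0) + 15/7 = 168*0 + 15/7 = 0 + 15/7 = 15/7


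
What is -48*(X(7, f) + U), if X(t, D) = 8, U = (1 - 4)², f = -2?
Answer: -816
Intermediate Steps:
U = 9 (U = (-3)² = 9)
-48*(X(7, f) + U) = -48*(8 + 9) = -48*17 = -816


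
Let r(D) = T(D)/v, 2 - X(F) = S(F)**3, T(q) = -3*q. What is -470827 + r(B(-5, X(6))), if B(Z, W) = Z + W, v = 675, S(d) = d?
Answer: -35311952/75 ≈ -4.7083e+5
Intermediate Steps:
X(F) = 2 - F**3
B(Z, W) = W + Z
r(D) = -D/225 (r(D) = -3*D/675 = -3*D*(1/675) = -D/225)
-470827 + r(B(-5, X(6))) = -470827 - ((2 - 1*6**3) - 5)/225 = -470827 - ((2 - 1*216) - 5)/225 = -470827 - ((2 - 216) - 5)/225 = -470827 - (-214 - 5)/225 = -470827 - 1/225*(-219) = -470827 + 73/75 = -35311952/75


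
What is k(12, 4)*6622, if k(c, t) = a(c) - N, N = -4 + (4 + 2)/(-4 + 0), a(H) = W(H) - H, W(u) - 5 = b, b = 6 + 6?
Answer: 69531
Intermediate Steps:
b = 12
W(u) = 17 (W(u) = 5 + 12 = 17)
a(H) = 17 - H
N = -11/2 (N = -4 + 6/(-4) = -4 + 6*(-1/4) = -4 - 3/2 = -11/2 ≈ -5.5000)
k(c, t) = 45/2 - c (k(c, t) = (17 - c) - 1*(-11/2) = (17 - c) + 11/2 = 45/2 - c)
k(12, 4)*6622 = (45/2 - 1*12)*6622 = (45/2 - 12)*6622 = (21/2)*6622 = 69531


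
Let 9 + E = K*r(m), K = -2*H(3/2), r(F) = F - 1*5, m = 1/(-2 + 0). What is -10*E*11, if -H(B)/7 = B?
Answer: 13695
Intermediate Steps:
H(B) = -7*B
m = -1/2 (m = 1/(-2) = -1/2 ≈ -0.50000)
r(F) = -5 + F (r(F) = F - 5 = -5 + F)
K = 21 (K = -(-14)*3/2 = -2*(-21/2) = 21)
E = -249/2 (E = -9 + 21*(-5 - 1/2) = -9 + 21*(-11/2) = -9 - 231/2 = -249/2 ≈ -124.50)
-10*E*11 = -10*(-249/2)*11 = 1245*11 = 13695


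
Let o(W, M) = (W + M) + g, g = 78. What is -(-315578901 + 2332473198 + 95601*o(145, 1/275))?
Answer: -50955341691/25 ≈ -2.0382e+9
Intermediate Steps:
o(W, M) = 78 + M + W (o(W, M) = (W + M) + 78 = (M + W) + 78 = 78 + M + W)
-(-315578901 + 2332473198 + 95601*o(145, 1/275)) = -(-7356488259/25 + 2332473198) = -95601/(1/((-3301 + 24398) + (78 + 1/275 + 145))) = -95601/(1/(21097 + 61326/275)) = -95601/(1/(5863001/275)) = -95601/275/5863001 = -95601*5863001/275 = -50955341691/25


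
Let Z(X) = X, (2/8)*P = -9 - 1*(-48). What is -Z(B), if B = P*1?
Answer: -156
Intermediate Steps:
P = 156 (P = 4*(-9 - 1*(-48)) = 4*(-9 + 48) = 4*39 = 156)
B = 156 (B = 156*1 = 156)
-Z(B) = -1*156 = -156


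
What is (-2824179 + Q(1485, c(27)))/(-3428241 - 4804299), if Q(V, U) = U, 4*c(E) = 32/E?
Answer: 15250565/44455716 ≈ 0.34305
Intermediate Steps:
c(E) = 8/E (c(E) = (32/E)/4 = 8/E)
(-2824179 + Q(1485, c(27)))/(-3428241 - 4804299) = (-2824179 + 8/27)/(-3428241 - 4804299) = (-2824179 + 8*(1/27))/(-8232540) = (-2824179 + 8/27)*(-1/8232540) = -76252825/27*(-1/8232540) = 15250565/44455716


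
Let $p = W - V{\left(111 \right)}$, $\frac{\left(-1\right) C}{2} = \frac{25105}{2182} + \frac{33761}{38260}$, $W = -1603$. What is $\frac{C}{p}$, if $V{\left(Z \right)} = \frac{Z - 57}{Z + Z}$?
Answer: $\frac{19132400337}{1238057635600} \approx 0.015454$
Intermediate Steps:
$V{\left(Z \right)} = \frac{-57 + Z}{2 Z}$
$C = - \frac{517091901}{20870830}$ ($C = - 2 \left(\frac{25105}{2182} + \frac{33761}{38260}\right) = \left(-2\right) \frac{517091901}{41741660} = - \frac{517091901}{20870830} \approx -24.776$)
$p = - \frac{59320}{37}$ ($p = -1603 - \frac{-57 + 111}{2 \cdot 111} = -1603 - \frac{1}{2} \cdot \frac{1}{111} \cdot 54 = -1603 - \frac{9}{37} = - \frac{59320}{37} \approx -1603.2$)
$\frac{C}{p} = - \frac{517091901}{20870830 \left(- \frac{59320}{37}\right)} = \left(- \frac{517091901}{20870830}\right) \left(- \frac{37}{59320}\right) = \frac{19132400337}{1238057635600}$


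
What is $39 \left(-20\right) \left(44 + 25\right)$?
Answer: $-53820$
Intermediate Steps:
$39 \left(-20\right) \left(44 + 25\right) = \left(-780\right) 69 = -53820$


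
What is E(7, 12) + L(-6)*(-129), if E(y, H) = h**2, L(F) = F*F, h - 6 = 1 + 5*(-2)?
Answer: -4635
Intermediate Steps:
h = -3 (h = 6 + (1 + 5*(-2)) = 6 + (1 - 10) = 6 - 9 = -3)
L(F) = F**2
E(y, H) = 9 (E(y, H) = (-3)**2 = 9)
E(7, 12) + L(-6)*(-129) = 9 + (-6)**2*(-129) = 9 + 36*(-129) = 9 - 4644 = -4635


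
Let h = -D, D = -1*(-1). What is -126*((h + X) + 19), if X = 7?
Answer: -3150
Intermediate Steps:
D = 1
h = -1 (h = -1*1 = -1)
-126*((h + X) + 19) = -126*((-1 + 7) + 19) = -126*(6 + 19) = -126*25 = -3150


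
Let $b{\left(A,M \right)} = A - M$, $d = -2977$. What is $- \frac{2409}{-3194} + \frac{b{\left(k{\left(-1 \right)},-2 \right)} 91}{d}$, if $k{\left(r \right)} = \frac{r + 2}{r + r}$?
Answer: $\frac{259062}{365713} \approx 0.70837$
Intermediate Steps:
$k{\left(r \right)} = \frac{2 + r}{2 r}$
$- \frac{2409}{-3194} + \frac{b{\left(k{\left(-1 \right)},-2 \right)} 91}{d} = - \frac{2409}{-3194} + \frac{\left(\frac{2 - 1}{2 \left(-1\right)} - -2\right) 91}{-2977} = \left(-2409\right) \left(- \frac{1}{3194}\right) + \left(\frac{1}{2} \left(-1\right) 1 + 2\right) 91 \left(- \frac{1}{2977}\right) = \frac{2409}{3194} + \left(- \frac{1}{2} + 2\right) 91 \left(- \frac{1}{2977}\right) = \frac{2409}{3194} + \frac{3}{2} \cdot 91 \left(- \frac{1}{2977}\right) = \frac{2409}{3194} + \frac{273}{2} \left(- \frac{1}{2977}\right) = \frac{2409}{3194} - \frac{21}{458} = \frac{259062}{365713}$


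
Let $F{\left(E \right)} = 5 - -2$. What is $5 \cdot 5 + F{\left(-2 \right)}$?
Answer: $32$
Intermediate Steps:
$F{\left(E \right)} = 7$ ($F{\left(E \right)} = 5 + 2 = 7$)
$5 \cdot 5 + F{\left(-2 \right)} = 5 \cdot 5 + 7 = 25 + 7 = 32$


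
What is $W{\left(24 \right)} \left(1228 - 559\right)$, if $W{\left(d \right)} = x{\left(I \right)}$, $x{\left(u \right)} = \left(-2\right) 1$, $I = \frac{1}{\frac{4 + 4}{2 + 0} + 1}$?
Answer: $-1338$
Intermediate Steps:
$I = \frac{1}{5}$ ($I = \frac{1}{\frac{8}{2} + 1} = \frac{1}{8 \cdot \frac{1}{2} + 1} = \frac{1}{4 + 1} = \frac{1}{5} \approx 0.2$)
$x{\left(u \right)} = -2$
$W{\left(d \right)} = -2$
$W{\left(24 \right)} \left(1228 - 559\right) = - 2 \left(1228 - 559\right) = \left(-2\right) 669 = -1338$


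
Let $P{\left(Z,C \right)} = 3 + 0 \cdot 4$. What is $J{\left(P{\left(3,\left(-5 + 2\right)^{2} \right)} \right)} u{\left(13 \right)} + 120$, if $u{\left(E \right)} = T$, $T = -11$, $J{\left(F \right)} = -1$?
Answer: $131$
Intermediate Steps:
$P{\left(Z,C \right)} = 3$ ($P{\left(Z,C \right)} = 3 + 0 = 3$)
$u{\left(E \right)} = -11$
$J{\left(P{\left(3,\left(-5 + 2\right)^{2} \right)} \right)} u{\left(13 \right)} + 120 = \left(-1\right) \left(-11\right) + 120 = 11 + 120 = 131$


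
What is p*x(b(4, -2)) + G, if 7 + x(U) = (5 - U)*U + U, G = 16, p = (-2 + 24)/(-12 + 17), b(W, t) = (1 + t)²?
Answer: 36/5 ≈ 7.2000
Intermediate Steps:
p = 22/5 ≈ 4.4000
x(U) = -7 + U + U*(5 - U) (x(U) = -7 + ((5 - U)*U + U) = -7 + (U*(5 - U) + U) = -7 + (U + U*(5 - U)) = -7 + U + U*(5 - U))
p*x(b(4, -2)) + G = 22*(-7 - ((1 - 2)²)² + 6*(1 - 2)²)/5 + 16 = 22*(-7 - ((-1)²)² + 6*(-1)²)/5 + 16 = 22*(-7 - 1*1² + 6*1)/5 + 16 = 22*(-7 - 1*1 + 6)/5 + 16 = 22*(-7 - 1 + 6)/5 + 16 = (22/5)*(-2) + 16 = -44/5 + 16 = 36/5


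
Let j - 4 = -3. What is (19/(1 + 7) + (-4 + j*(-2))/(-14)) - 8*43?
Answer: -19107/56 ≈ -341.20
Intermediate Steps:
j = 1 (j = 4 - 3 = 1)
(19/(1 + 7) + (-4 + j*(-2))/(-14)) - 8*43 = (19/(1 + 7) + (-4 + 1*(-2))/(-14)) - 8*43 = (19/8 + (-4 - 2)*(-1/14)) - 344 = (19*(⅛) - 6*(-1/14)) - 344 = (19/8 + 3/7) - 344 = 157/56 - 344 = -19107/56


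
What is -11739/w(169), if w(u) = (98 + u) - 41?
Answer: -11739/226 ≈ -51.943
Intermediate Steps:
w(u) = 57 + u
-11739/w(169) = -11739/(57 + 169) = -11739/226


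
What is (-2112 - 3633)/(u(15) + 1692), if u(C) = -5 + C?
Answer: -5745/1702 ≈ -3.3754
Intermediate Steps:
(-2112 - 3633)/(u(15) + 1692) = (-2112 - 3633)/((-5 + 15) + 1692) = -5745/(10 + 1692) = -5745/1702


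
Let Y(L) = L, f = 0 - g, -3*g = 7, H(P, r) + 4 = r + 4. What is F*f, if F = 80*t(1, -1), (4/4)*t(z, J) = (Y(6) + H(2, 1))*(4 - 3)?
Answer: 3920/3 ≈ 1306.7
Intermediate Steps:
H(P, r) = r (H(P, r) = -4 + (r + 4) = -4 + (4 + r) = r)
g = -7/3 (g = -⅓*7 = -7/3 ≈ -2.3333)
f = 7/3 (f = 0 - 1*(-7/3) = 0 + 7/3 = 7/3 ≈ 2.3333)
t(z, J) = 7 (t(z, J) = (6 + 1)*(4 - 3) = 7*1 = 7)
F = 560 (F = 80*7 = 560)
F*f = 560*(7/3) = 3920/3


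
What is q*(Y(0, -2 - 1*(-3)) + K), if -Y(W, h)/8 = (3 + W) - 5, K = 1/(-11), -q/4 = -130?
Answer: 91000/11 ≈ 8272.7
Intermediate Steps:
q = 520 (q = -4*(-130) = 520)
K = -1/11 ≈ -0.090909
Y(W, h) = 16 - 8*W (Y(W, h) = -8*((3 + W) - 5) = -8*(-2 + W) = 16 - 8*W)
q*(Y(0, -2 - 1*(-3)) + K) = 520*((16 - 8*0) - 1/11) = 520*((16 + 0) - 1/11) = 520*(16 - 1/11) = 520*(175/11) = 91000/11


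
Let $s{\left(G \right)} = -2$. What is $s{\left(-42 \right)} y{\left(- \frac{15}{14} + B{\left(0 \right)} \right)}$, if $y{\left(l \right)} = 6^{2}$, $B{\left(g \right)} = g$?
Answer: $-72$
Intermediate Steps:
$y{\left(l \right)} = 36$
$s{\left(-42 \right)} y{\left(- \frac{15}{14} + B{\left(0 \right)} \right)} = \left(-2\right) 36 = -72$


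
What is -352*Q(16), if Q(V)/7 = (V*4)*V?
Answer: -2523136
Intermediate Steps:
Q(V) = 28*V² (Q(V) = 7*((V*4)*V) = 7*((4*V)*V) = 7*(4*V²) = 28*V²)
-352*Q(16) = -9856*16² = -9856*256 = -352*7168 = -2523136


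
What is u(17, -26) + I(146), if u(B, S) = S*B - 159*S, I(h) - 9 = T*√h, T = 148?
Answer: 3701 + 148*√146 ≈ 5489.3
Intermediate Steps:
I(h) = 9 + 148*√h
u(B, S) = -159*S + B*S (u(B, S) = B*S - 159*S = -159*S + B*S)
u(17, -26) + I(146) = -26*(-159 + 17) + (9 + 148*√146) = -26*(-142) + (9 + 148*√146) = 3692 + (9 + 148*√146) = 3701 + 148*√146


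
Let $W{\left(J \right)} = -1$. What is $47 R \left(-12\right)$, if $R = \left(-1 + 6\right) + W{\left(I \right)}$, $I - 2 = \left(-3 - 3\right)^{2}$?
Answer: $-2256$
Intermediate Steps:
$I = 38$ ($I = 2 + \left(-3 - 3\right)^{2} = 2 + \left(-6\right)^{2} = 2 + 36 = 38$)
$R = 4$ ($R = \left(-1 + 6\right) - 1 = 5 - 1 = 4$)
$47 R \left(-12\right) = 47 \cdot 4 \left(-12\right) = 188 \left(-12\right) = -2256$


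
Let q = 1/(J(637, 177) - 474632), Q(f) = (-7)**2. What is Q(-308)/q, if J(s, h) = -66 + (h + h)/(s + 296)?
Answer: -7233917040/311 ≈ -2.3260e+7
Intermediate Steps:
Q(f) = 49
J(s, h) = -66 + 2*h/(296 + s) (J(s, h) = -66 + (2*h)/(296 + s) = -66 + 2*h/(296 + s))
q = -311/147630960 (q = 1/(2*(-9768 + 177 - 33*637)/(296 + 637) - 474632) = 1/(2*(-9768 + 177 - 21021)/933 - 474632) = 1/(2*(1/933)*(-30612) - 474632) = 1/(-20408/311 - 474632) = 1/(-147630960/311) = -311/147630960 ≈ -2.1066e-6)
Q(-308)/q = 49/(-311/147630960) = 49*(-147630960/311) = -7233917040/311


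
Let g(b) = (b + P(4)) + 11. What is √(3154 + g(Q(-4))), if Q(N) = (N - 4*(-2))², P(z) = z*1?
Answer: 7*√65 ≈ 56.436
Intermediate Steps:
P(z) = z
Q(N) = (8 + N)² (Q(N) = (N + 8)² = (8 + N)²)
g(b) = 15 + b (g(b) = (b + 4) + 11 = (4 + b) + 11 = 15 + b)
√(3154 + g(Q(-4))) = √(3154 + (15 + (8 - 4)²)) = √(3154 + (15 + 4²)) = √(3154 + (15 + 16)) = √(3154 + 31) = √3185 = 7*√65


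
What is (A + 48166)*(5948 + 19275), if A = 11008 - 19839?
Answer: 992146705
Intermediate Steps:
A = -8831
(A + 48166)*(5948 + 19275) = (-8831 + 48166)*(5948 + 19275) = 39335*25223 = 992146705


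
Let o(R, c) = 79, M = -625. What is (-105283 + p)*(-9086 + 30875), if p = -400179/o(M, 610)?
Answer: -189946391904/79 ≈ -2.4044e+9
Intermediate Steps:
p = -400179/79 ≈ -5065.6
(-105283 + p)*(-9086 + 30875) = (-105283 - 400179/79)*(-9086 + 30875) = -8717536/79*21789 = -189946391904/79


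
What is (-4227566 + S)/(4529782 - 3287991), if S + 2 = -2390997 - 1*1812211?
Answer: -8430776/1241791 ≈ -6.7892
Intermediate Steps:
S = -4203210 (S = -2 + (-2390997 - 1*1812211) = -2 + (-2390997 - 1812211) = -2 - 4203208 = -4203210)
(-4227566 + S)/(4529782 - 3287991) = (-4227566 - 4203210)/(4529782 - 3287991) = -8430776/1241791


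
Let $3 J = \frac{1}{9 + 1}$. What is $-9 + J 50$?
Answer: $- \frac{22}{3} \approx -7.3333$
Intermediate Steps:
$J = \frac{1}{30}$ ($J = \frac{1}{3 \left(9 + 1\right)} = \frac{1}{3 \cdot 10} = \frac{1}{3} \cdot \frac{1}{10} = \frac{1}{30} \approx 0.033333$)
$-9 + J 50 = -9 + \frac{1}{30} \cdot 50 = -9 + \frac{5}{3} = - \frac{22}{3}$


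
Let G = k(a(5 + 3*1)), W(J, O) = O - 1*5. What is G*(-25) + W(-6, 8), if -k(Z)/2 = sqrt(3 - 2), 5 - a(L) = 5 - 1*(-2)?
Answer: 53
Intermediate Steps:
a(L) = -2 (a(L) = 5 - (5 - 1*(-2)) = 5 - (5 + 2) = 5 - 1*7 = 5 - 7 = -2)
k(Z) = -2 (k(Z) = -2*sqrt(3 - 2) = -2*sqrt(1) = -2*1 = -2)
W(J, O) = -5 + O (W(J, O) = O - 5 = -5 + O)
G = -2
G*(-25) + W(-6, 8) = -2*(-25) + (-5 + 8) = 50 + 3 = 53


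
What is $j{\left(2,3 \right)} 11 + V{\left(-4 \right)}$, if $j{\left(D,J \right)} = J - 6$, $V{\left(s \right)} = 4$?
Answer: $-29$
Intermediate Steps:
$j{\left(D,J \right)} = -6 + J$ ($j{\left(D,J \right)} = J - 6 = -6 + J$)
$j{\left(2,3 \right)} 11 + V{\left(-4 \right)} = \left(-6 + 3\right) 11 + 4 = \left(-3\right) 11 + 4 = -33 + 4 = -29$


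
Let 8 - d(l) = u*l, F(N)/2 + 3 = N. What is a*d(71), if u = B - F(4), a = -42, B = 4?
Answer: 5628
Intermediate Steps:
F(N) = -6 + 2*N
u = 2 (u = 4 - (-6 + 2*4) = 4 - (-6 + 8) = 4 - 1*2 = 4 - 2 = 2)
d(l) = 8 - 2*l
a*d(71) = -42*(8 - 2*71) = -42*(8 - 142) = -42*(-134) = 5628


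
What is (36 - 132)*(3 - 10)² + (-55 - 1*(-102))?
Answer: -4657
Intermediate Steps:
(36 - 132)*(3 - 10)² + (-55 - 1*(-102)) = -96*(-7)² + (-55 + 102) = -96*49 + 47 = -4704 + 47 = -4657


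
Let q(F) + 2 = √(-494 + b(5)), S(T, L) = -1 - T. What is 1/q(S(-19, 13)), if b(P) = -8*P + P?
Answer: -2/533 - 23*I/533 ≈ -0.0037523 - 0.043152*I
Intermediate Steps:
b(P) = -7*P
q(F) = -2 + 23*I (q(F) = -2 + √(-494 - 7*5) = -2 + √(-494 - 35) = -2 + √(-529) = -2 + 23*I)
1/q(S(-19, 13)) = 1/(-2 + 23*I) = (-2 - 23*I)/533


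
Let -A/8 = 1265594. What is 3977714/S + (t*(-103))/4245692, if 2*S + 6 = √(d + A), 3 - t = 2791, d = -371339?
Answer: (-8444073823298*I + 71791*√10496091)/(1061423*(√10496091 + 6*I)) ≈ -4.48 - 2455.5*I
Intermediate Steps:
A = -10124752 (A = -8*1265594 = -10124752)
t = -2788 (t = 3 - 1*2791 = 3 - 2791 = -2788)
S = -3 + I*√10496091/2 (S = -3 + √(-371339 - 10124752)/2 = -3 + √(-10496091)/2 = -3 + (I*√10496091)/2 = -3 + I*√10496091/2 ≈ -3.0 + 1619.9*I)
3977714/S + (t*(-103))/4245692 = 3977714/(-3 + I*√10496091/2) - 2788*(-103)/4245692 = 3977714/(-3 + I*√10496091/2) + 287164*(1/4245692) = 3977714/(-3 + I*√10496091/2) + 71791/1061423 = 71791/1061423 + 3977714/(-3 + I*√10496091/2)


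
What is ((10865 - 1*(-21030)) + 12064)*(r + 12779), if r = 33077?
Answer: 2015783904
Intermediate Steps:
((10865 - 1*(-21030)) + 12064)*(r + 12779) = ((10865 - 1*(-21030)) + 12064)*(33077 + 12779) = ((10865 + 21030) + 12064)*45856 = (31895 + 12064)*45856 = 43959*45856 = 2015783904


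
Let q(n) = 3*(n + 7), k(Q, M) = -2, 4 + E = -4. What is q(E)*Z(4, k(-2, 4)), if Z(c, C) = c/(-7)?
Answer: 12/7 ≈ 1.7143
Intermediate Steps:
E = -8 (E = -4 - 4 = -8)
Z(c, C) = -c/7 (Z(c, C) = c*(-1/7) = -c/7)
q(n) = 21 + 3*n (q(n) = 3*(7 + n) = 21 + 3*n)
q(E)*Z(4, k(-2, 4)) = (21 + 3*(-8))*(-1/7*4) = (21 - 24)*(-4/7) = -3*(-4/7) = 12/7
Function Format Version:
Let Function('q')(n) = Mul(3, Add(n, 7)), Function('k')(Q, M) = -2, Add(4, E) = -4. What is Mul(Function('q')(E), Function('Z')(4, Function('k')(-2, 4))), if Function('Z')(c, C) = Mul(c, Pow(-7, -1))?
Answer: Rational(12, 7) ≈ 1.7143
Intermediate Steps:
E = -8 (E = Add(-4, -4) = -8)
Function('Z')(c, C) = Mul(Rational(-1, 7), c) (Function('Z')(c, C) = Mul(c, Rational(-1, 7)) = Mul(Rational(-1, 7), c))
Function('q')(n) = Add(21, Mul(3, n)) (Function('q')(n) = Mul(3, Add(7, n)) = Add(21, Mul(3, n)))
Mul(Function('q')(E), Function('Z')(4, Function('k')(-2, 4))) = Mul(Add(21, Mul(3, -8)), Mul(Rational(-1, 7), 4)) = Mul(Add(21, -24), Rational(-4, 7)) = Mul(-3, Rational(-4, 7)) = Rational(12, 7)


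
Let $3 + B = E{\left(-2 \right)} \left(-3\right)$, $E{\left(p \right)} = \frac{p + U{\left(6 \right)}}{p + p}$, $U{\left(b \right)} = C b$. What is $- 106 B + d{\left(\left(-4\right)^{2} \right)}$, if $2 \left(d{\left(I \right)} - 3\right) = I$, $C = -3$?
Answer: $1919$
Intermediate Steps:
$U{\left(b \right)} = - 3 b$
$E{\left(p \right)} = \frac{-18 + p}{2 p}$ ($E{\left(p \right)} = \frac{p - 18}{p + p} = \frac{p - 18}{2 p} = \left(-18 + p\right) \frac{1}{2 p} = \frac{-18 + p}{2 p}$)
$d{\left(I \right)} = 3 + \frac{I}{2}$
$B = -18$ ($B = -3 + \frac{-18 - 2}{2 \left(-2\right)} \left(-3\right) = -3 + \frac{1}{2} \left(- \frac{1}{2}\right) \left(-20\right) \left(-3\right) = -3 + 5 \left(-3\right) = -3 - 15 = -18$)
$- 106 B + d{\left(\left(-4\right)^{2} \right)} = \left(-106\right) \left(-18\right) + \left(3 + \frac{\left(-4\right)^{2}}{2}\right) = 1908 + \left(3 + \frac{1}{2} \cdot 16\right) = 1908 + \left(3 + 8\right) = 1908 + 11 = 1919$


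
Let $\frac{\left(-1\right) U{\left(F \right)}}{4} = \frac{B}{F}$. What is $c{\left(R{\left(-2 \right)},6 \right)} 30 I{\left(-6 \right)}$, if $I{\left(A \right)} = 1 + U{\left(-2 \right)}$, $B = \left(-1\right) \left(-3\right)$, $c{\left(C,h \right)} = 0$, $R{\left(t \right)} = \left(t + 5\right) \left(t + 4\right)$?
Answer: $0$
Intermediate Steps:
$R{\left(t \right)} = \left(4 + t\right) \left(5 + t\right)$ ($R{\left(t \right)} = \left(5 + t\right) \left(4 + t\right) = \left(4 + t\right) \left(5 + t\right)$)
$B = 3$
$U{\left(F \right)} = - \frac{12}{F}$ ($U{\left(F \right)} = - 4 \frac{3}{F} = - \frac{12}{F}$)
$I{\left(A \right)} = 7$ ($I{\left(A \right)} = 1 - \frac{12}{-2} = 1 - -6 = 1 + 6 = 7$)
$c{\left(R{\left(-2 \right)},6 \right)} 30 I{\left(-6 \right)} = 0 \cdot 30 \cdot 7 = 0 \cdot 7 = 0$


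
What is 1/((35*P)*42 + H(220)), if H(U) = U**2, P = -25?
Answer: 1/11650 ≈ 8.5837e-5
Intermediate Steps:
1/((35*P)*42 + H(220)) = 1/((35*(-25))*42 + 220**2) = 1/(-875*42 + 48400) = 1/(-36750 + 48400) = 1/11650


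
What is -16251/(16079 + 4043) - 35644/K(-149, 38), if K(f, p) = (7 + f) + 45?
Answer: 715652221/1951834 ≈ 366.66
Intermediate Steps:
K(f, p) = 52 + f
-16251/(16079 + 4043) - 35644/K(-149, 38) = -16251/(16079 + 4043) - 35644/(52 - 149) = -16251/20122 - 35644/(-97) = -16251*1/20122 - 35644*(-1/97) = -16251/20122 + 35644/97 = 715652221/1951834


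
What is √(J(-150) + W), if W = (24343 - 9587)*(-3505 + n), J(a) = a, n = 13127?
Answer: √141982082 ≈ 11916.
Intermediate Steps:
W = 141982232 (W = (24343 - 9587)*(-3505 + 13127) = 14756*9622 = 141982232)
√(J(-150) + W) = √(-150 + 141982232) = √141982082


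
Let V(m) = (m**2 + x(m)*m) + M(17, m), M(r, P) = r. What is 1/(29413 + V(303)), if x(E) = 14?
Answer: 1/125481 ≈ 7.9693e-6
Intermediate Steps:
V(m) = 17 + m**2 + 14*m (V(m) = (m**2 + 14*m) + 17 = 17 + m**2 + 14*m)
1/(29413 + V(303)) = 1/(29413 + (17 + 303**2 + 14*303)) = 1/(29413 + (17 + 91809 + 4242)) = 1/(29413 + 96068) = 1/125481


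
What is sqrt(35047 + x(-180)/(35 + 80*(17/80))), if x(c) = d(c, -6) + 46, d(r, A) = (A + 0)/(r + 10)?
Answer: sqrt(1012883885)/170 ≈ 187.21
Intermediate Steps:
d(r, A) = A/(10 + r)
x(c) = 46 - 6/(10 + c) (x(c) = -6/(10 + c) + 46 = 46 - 6/(10 + c))
sqrt(35047 + x(-180)/(35 + 80*(17/80))) = sqrt(35047 + (2*(227 + 23*(-180))/(10 - 180))/(35 + 80*(17/80))) = sqrt(35047 + (2*(227 - 4140)/(-170))/(35 + 80*(17*(1/80)))) = sqrt(35047 + (2*(-1/170)*(-3913))/(35 + 80*(17/80))) = sqrt(35047 + 3913/(85*(35 + 17))) = sqrt(35047 + (3913/85)/52) = sqrt(35047 + (3913/85)*(1/52)) = sqrt(35047 + 301/340) = sqrt(11916281/340) = sqrt(1012883885)/170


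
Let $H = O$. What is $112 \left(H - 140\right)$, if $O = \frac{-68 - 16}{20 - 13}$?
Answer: $-17024$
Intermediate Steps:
$O = -12$ ($O = - \frac{84}{7} = \left(-84\right) \frac{1}{7} = -12$)
$H = -12$
$112 \left(H - 140\right) = 112 \left(-12 - 140\right) = 112 \left(-152\right) = -17024$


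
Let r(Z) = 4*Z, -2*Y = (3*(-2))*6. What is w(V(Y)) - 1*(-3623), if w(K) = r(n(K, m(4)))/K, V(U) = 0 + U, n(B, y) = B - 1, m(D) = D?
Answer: 32641/9 ≈ 3626.8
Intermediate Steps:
Y = 18 (Y = -3*(-2)*6/2 = -(-3)*6 = -1/2*(-36) = 18)
n(B, y) = -1 + B
V(U) = U
w(K) = (-4 + 4*K)/K (w(K) = (4*(-1 + K))/K = (-4 + 4*K)/K)
w(V(Y)) - 1*(-3623) = (4 - 4/18) - 1*(-3623) = (4 - 4*1/18) + 3623 = (4 - 2/9) + 3623 = 34/9 + 3623 = 32641/9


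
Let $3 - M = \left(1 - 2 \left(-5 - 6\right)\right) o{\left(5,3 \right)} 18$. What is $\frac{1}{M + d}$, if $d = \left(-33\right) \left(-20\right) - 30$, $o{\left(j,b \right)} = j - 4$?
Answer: $\frac{1}{219} \approx 0.0045662$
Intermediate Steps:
$o{\left(j,b \right)} = -4 + j$
$d = 630$ ($d = 660 - 30 = 630$)
$M = -411$ ($M = 3 - \left(1 - 2 \left(-5 - 6\right)\right) \left(-4 + 5\right) 18 = 3 - \left(1 - 2 \left(-5 - 6\right)\right) 1 \cdot 18 = 3 - \left(1 - -22\right) 1 \cdot 18 = 3 - \left(1 + 22\right) 1 \cdot 18 = 3 - 23 \cdot 1 \cdot 18 = 3 - 23 \cdot 18 = 3 - 414 = -411$)
$\frac{1}{M + d} = \frac{1}{-411 + 630} = \frac{1}{219}$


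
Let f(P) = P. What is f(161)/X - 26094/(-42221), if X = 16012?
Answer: 424614709/676042652 ≈ 0.62809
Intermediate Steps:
f(161)/X - 26094/(-42221) = 161/16012 - 26094/(-42221) = 161*(1/16012) - 26094*(-1/42221) = 161/16012 + 26094/42221 = 424614709/676042652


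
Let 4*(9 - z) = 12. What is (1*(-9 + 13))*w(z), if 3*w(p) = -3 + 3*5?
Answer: 16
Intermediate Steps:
z = 6 (z = 9 - 1/4*12 = 9 - 3 = 6)
w(p) = 4 (w(p) = (-3 + 3*5)/3 = (-3 + 15)/3 = (1/3)*12 = 4)
(1*(-9 + 13))*w(z) = (1*(-9 + 13))*4 = (1*4)*4 = 4*4 = 16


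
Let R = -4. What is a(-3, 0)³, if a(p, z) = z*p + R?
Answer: -64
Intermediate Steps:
a(p, z) = -4 + p*z (a(p, z) = z*p - 4 = p*z - 4 = -4 + p*z)
a(-3, 0)³ = (-4 - 3*0)³ = (-4 + 0)³ = (-4)³ = -64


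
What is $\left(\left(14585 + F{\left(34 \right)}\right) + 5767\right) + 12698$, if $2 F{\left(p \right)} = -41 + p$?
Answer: $\frac{66093}{2} \approx 33047.0$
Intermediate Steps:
$F{\left(p \right)} = - \frac{41}{2} + \frac{p}{2}$ ($F{\left(p \right)} = \frac{-41 + p}{2} = - \frac{41}{2} + \frac{p}{2}$)
$\left(\left(14585 + F{\left(34 \right)}\right) + 5767\right) + 12698 = \left(\left(14585 + \left(- \frac{41}{2} + \frac{1}{2} \cdot 34\right)\right) + 5767\right) + 12698 = \left(\left(14585 + \left(- \frac{41}{2} + 17\right)\right) + 5767\right) + 12698 = \left(\left(14585 - \frac{7}{2}\right) + 5767\right) + 12698 = \left(\frac{29163}{2} + 5767\right) + 12698 = \frac{40697}{2} + 12698 = \frac{66093}{2}$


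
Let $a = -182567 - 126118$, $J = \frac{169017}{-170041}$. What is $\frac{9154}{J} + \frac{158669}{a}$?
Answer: $- \frac{160170698286821}{17391004215} \approx -9210.0$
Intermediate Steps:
$J = - \frac{169017}{170041}$ ($J = 169017 \left(- \frac{1}{170041}\right) = - \frac{169017}{170041} \approx -0.99398$)
$a = -308685$ ($a = -182567 - 126118 = -308685$)
$\frac{9154}{J} + \frac{158669}{a} = \frac{9154}{- \frac{169017}{170041}} + \frac{158669}{-308685} = 9154 \left(- \frac{170041}{169017}\right) + 158669 \left(- \frac{1}{308685}\right) = - \frac{1556555314}{169017} - \frac{158669}{308685} = - \frac{160170698286821}{17391004215}$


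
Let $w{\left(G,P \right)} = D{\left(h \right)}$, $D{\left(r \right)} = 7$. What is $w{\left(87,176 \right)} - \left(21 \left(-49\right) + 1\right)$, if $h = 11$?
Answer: $1035$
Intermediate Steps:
$w{\left(G,P \right)} = 7$
$w{\left(87,176 \right)} - \left(21 \left(-49\right) + 1\right) = 7 - \left(21 \left(-49\right) + 1\right) = 7 - \left(-1029 + 1\right) = 7 - -1028 = 7 + 1028 = 1035$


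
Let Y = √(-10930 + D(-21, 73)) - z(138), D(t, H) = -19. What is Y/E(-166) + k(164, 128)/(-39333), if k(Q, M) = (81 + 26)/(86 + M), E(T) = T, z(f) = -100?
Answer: -3933383/6529278 - I*√10949/166 ≈ -0.60242 - 0.63035*I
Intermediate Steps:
k(Q, M) = 107/(86 + M)
Y = 100 + I*√10949 (Y = √(-10930 - 19) - 1*(-100) = √(-10949) + 100 = I*√10949 + 100 = 100 + I*√10949 ≈ 100.0 + 104.64*I)
Y/E(-166) + k(164, 128)/(-39333) = (100 + I*√10949)/(-166) + (107/(86 + 128))/(-39333) = (100 + I*√10949)*(-1/166) + (107/214)*(-1/39333) = (-50/83 - I*√10949/166) + (107*(1/214))*(-1/39333) = (-50/83 - I*√10949/166) + (½)*(-1/39333) = (-50/83 - I*√10949/166) - 1/78666 = -3933383/6529278 - I*√10949/166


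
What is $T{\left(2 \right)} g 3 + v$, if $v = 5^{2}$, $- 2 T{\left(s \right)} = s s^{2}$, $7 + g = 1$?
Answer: $97$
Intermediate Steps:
$g = -6$ ($g = -7 + 1 = -6$)
$T{\left(s \right)} = - \frac{s^{3}}{2}$ ($T{\left(s \right)} = - \frac{s s^{2}}{2} = - \frac{s^{3}}{2}$)
$v = 25$
$T{\left(2 \right)} g 3 + v = - \frac{2^{3}}{2} \left(-6\right) 3 + 25 = \left(- \frac{1}{2}\right) 8 \left(-6\right) 3 + 25 = \left(-4\right) \left(-6\right) 3 + 25 = 24 \cdot 3 + 25 = 72 + 25 = 97$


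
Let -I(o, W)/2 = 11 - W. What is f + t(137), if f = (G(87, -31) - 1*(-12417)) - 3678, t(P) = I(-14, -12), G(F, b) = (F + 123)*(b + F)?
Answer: 20453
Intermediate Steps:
G(F, b) = (123 + F)*(F + b)
I(o, W) = -22 + 2*W (I(o, W) = -2*(11 - W) = -22 + 2*W)
t(P) = -46 (t(P) = -22 + 2*(-12) = -22 - 24 = -46)
f = 20499 (f = ((87² + 123*87 + 123*(-31) + 87*(-31)) - 1*(-12417)) - 3678 = ((7569 + 10701 - 3813 - 2697) + 12417) - 3678 = (11760 + 12417) - 3678 = 24177 - 3678 = 20499)
f + t(137) = 20499 - 46 = 20453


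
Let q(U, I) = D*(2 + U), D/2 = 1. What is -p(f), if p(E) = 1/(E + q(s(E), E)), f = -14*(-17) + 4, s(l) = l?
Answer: -1/730 ≈ -0.0013699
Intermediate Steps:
D = 2 (D = 2*1 = 2)
q(U, I) = 4 + 2*U (q(U, I) = 2*(2 + U) = 4 + 2*U)
f = 242 (f = 238 + 4 = 242)
p(E) = 1/(4 + 3*E) (p(E) = 1/(E + (4 + 2*E)) = 1/(4 + 3*E))
-p(f) = -1/(4 + 3*242) = -1/(4 + 726) = -1/730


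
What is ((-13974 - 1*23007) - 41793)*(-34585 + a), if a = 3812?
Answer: 2424112302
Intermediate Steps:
((-13974 - 1*23007) - 41793)*(-34585 + a) = ((-13974 - 1*23007) - 41793)*(-34585 + 3812) = ((-13974 - 23007) - 41793)*(-30773) = (-36981 - 41793)*(-30773) = -78774*(-30773) = 2424112302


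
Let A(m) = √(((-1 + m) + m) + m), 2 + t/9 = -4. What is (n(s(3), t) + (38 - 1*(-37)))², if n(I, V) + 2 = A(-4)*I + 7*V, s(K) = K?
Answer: 92908 - 1830*I*√13 ≈ 92908.0 - 6598.2*I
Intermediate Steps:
t = -54 (t = -18 + 9*(-4) = -18 - 36 = -54)
A(m) = √(-1 + 3*m) (A(m) = √((-1 + 2*m) + m) = √(-1 + 3*m))
n(I, V) = -2 + 7*V + I*I*√13 (n(I, V) = -2 + (√(-1 + 3*(-4))*I + 7*V) = -2 + (√(-1 - 12)*I + 7*V) = -2 + (√(-13)*I + 7*V) = -2 + ((I*√13)*I + 7*V) = -2 + (I*I*√13 + 7*V) = -2 + (7*V + I*I*√13) = -2 + 7*V + I*I*√13)
(n(s(3), t) + (38 - 1*(-37)))² = ((-2 + 7*(-54) + I*3*√13) + (38 - 1*(-37)))² = ((-2 - 378 + 3*I*√13) + (38 + 37))² = ((-380 + 3*I*√13) + 75)² = (-305 + 3*I*√13)²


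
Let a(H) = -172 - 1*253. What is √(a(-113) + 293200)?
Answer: 35*√239 ≈ 541.09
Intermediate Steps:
a(H) = -425 (a(H) = -172 - 253 = -425)
√(a(-113) + 293200) = √(-425 + 293200) = √292775 = 35*√239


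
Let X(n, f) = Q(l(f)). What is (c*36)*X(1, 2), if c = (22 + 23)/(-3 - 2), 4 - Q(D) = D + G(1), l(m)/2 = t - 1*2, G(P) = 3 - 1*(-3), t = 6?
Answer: 3240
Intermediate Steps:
G(P) = 6 (G(P) = 3 + 3 = 6)
l(m) = 8 (l(m) = 2*(6 - 1*2) = 2*(6 - 2) = 2*4 = 8)
Q(D) = -2 - D (Q(D) = 4 - (D + 6) = 4 - (6 + D) = 4 + (-6 - D) = -2 - D)
c = -9 (c = 45/(-5) = 45*(-1/5) = -9)
X(n, f) = -10 (X(n, f) = -2 - 1*8 = -2 - 8 = -10)
(c*36)*X(1, 2) = -9*36*(-10) = -324*(-10) = 3240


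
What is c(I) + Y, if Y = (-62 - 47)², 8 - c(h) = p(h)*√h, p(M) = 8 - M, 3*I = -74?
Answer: 11889 - 98*I*√222/9 ≈ 11889.0 - 162.24*I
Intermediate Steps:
I = -74/3 (I = (⅓)*(-74) = -74/3 ≈ -24.667)
c(h) = 8 - √h*(8 - h) (c(h) = 8 - (8 - h)*√h = 8 - √h*(8 - h))
Y = 11881 (Y = (-109)² = 11881)
c(I) + Y = (8 + √(-74/3)*(-8 - 74/3)) + 11881 = (8 + (I*√222/3)*(-98/3)) + 11881 = (8 - 98*I*√222/9) + 11881 = 11889 - 98*I*√222/9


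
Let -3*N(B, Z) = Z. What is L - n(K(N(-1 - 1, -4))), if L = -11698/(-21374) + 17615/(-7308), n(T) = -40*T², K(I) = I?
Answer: 600923683/8677844 ≈ 69.248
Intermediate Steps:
N(B, Z) = -Z/3
L = -145507013/78100596 (L = -11698*(-1/21374) + 17615*(-1/7308) = 5849/10687 - 17615/7308 = -145507013/78100596 ≈ -1.8631)
L - n(K(N(-1 - 1, -4))) = -145507013/78100596 - (-40)*(-⅓*(-4))² = -145507013/78100596 - (-40)*(4/3)² = -145507013/78100596 - (-40)*16/9 = -145507013/78100596 - 1*(-640/9) = -145507013/78100596 + 640/9 = 600923683/8677844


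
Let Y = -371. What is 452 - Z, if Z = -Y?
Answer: 81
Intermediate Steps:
Z = 371 (Z = -1*(-371) = 371)
452 - Z = 452 - 1*371 = 452 - 371 = 81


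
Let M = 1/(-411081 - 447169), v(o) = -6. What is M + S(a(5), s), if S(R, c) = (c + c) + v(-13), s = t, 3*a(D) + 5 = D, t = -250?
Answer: -434274501/858250 ≈ -506.00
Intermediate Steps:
a(D) = -5/3 + D/3
M = -1/858250 (M = 1/(-858250) = -1/858250 ≈ -1.1652e-6)
s = -250
S(R, c) = -6 + 2*c (S(R, c) = (c + c) - 6 = 2*c - 6 = -6 + 2*c)
M + S(a(5), s) = -1/858250 + (-6 + 2*(-250)) = -1/858250 + (-6 - 500) = -1/858250 - 506 = -434274501/858250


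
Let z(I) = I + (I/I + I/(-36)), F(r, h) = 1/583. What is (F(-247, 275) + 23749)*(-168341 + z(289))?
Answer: -20942005527125/5247 ≈ -3.9912e+9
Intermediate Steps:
F(r, h) = 1/583
z(I) = 1 + 35*I/36 (z(I) = I + (1 + I*(-1/36)) = I + (1 - I/36) = 1 + 35*I/36)
(F(-247, 275) + 23749)*(-168341 + z(289)) = (1/583 + 23749)*(-168341 + (1 + (35/36)*289)) = 13845668*(-168341 + (1 + 10115/36))/583 = 13845668*(-168341 + 10151/36)/583 = (13845668/583)*(-6050125/36) = -20942005527125/5247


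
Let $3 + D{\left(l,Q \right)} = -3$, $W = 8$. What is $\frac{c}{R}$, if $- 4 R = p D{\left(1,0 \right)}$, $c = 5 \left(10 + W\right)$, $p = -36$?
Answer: $- \frac{5}{3} \approx -1.6667$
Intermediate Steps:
$D{\left(l,Q \right)} = -6$ ($D{\left(l,Q \right)} = -3 - 3 = -6$)
$c = 90$ ($c = 5 \left(10 + 8\right) = 5 \cdot 18 = 90$)
$R = -54$ ($R = - \frac{\left(-36\right) \left(-6\right)}{4} = \left(- \frac{1}{4}\right) 216 = -54$)
$\frac{c}{R} = \frac{90}{-54} = 90 \left(- \frac{1}{54}\right) = - \frac{5}{3}$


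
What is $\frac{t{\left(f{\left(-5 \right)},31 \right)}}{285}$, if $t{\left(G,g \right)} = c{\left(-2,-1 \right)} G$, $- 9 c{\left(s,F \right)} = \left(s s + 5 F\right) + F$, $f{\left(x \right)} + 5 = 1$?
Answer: $- \frac{8}{2565} \approx -0.0031189$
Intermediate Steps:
$f{\left(x \right)} = -4$ ($f{\left(x \right)} = -5 + 1 = -4$)
$c{\left(s,F \right)} = - \frac{2 F}{3} - \frac{s^{2}}{9}$ ($c{\left(s,F \right)} = - \frac{\left(s s + 5 F\right) + F}{9} = - \frac{\left(s^{2} + 5 F\right) + F}{9} = - \frac{s^{2} + 6 F}{9} = - \frac{2 F}{3} - \frac{s^{2}}{9}$)
$t{\left(G,g \right)} = \frac{2 G}{9}$ ($t{\left(G,g \right)} = \left(\left(- \frac{2}{3}\right) \left(-1\right) - \frac{\left(-2\right)^{2}}{9}\right) G = \left(\frac{2}{3} - \frac{4}{9}\right) G = \frac{2 G}{9}$)
$\frac{t{\left(f{\left(-5 \right)},31 \right)}}{285} = \frac{\frac{2}{9} \left(-4\right)}{285} = \left(- \frac{8}{9}\right) \frac{1}{285} = - \frac{8}{2565}$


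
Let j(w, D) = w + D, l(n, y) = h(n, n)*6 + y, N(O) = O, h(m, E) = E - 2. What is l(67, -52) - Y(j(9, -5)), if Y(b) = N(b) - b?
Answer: 338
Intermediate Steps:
h(m, E) = -2 + E
l(n, y) = -12 + y + 6*n (l(n, y) = (-2 + n)*6 + y = (-12 + 6*n) + y = -12 + y + 6*n)
j(w, D) = D + w
Y(b) = 0 (Y(b) = b - b = 0)
l(67, -52) - Y(j(9, -5)) = (-12 - 52 + 6*67) - 1*0 = (-12 - 52 + 402) + 0 = 338 + 0 = 338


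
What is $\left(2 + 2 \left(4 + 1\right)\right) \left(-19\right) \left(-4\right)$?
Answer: $912$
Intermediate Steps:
$\left(2 + 2 \left(4 + 1\right)\right) \left(-19\right) \left(-4\right) = \left(2 + 2 \cdot 5\right) \left(-19\right) \left(-4\right) = \left(2 + 10\right) \left(-19\right) \left(-4\right) = 12 \left(-19\right) \left(-4\right) = \left(-228\right) \left(-4\right) = 912$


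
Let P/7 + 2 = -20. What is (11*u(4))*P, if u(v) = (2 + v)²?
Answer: -60984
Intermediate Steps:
P = -154 (P = -14 + 7*(-20) = -14 - 140 = -154)
(11*u(4))*P = (11*(2 + 4)²)*(-154) = (11*6²)*(-154) = (11*36)*(-154) = 396*(-154) = -60984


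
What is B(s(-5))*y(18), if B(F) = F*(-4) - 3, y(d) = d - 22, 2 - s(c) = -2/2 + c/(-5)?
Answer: 44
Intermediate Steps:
s(c) = 3 + c/5 (s(c) = 2 - (-2/2 + c/(-5)) = 2 - (-2*½ + c*(-⅕)) = 2 - (-1 - c/5) = 2 + (1 + c/5) = 3 + c/5)
y(d) = -22 + d
B(F) = -3 - 4*F (B(F) = -4*F - 3 = -3 - 4*F)
B(s(-5))*y(18) = (-3 - 4*(3 + (⅕)*(-5)))*(-22 + 18) = (-3 - 4*(3 - 1))*(-4) = (-3 - 4*2)*(-4) = (-3 - 8)*(-4) = -11*(-4) = 44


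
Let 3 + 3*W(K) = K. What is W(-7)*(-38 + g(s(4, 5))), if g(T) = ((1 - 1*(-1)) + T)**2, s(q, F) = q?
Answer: 20/3 ≈ 6.6667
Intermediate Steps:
g(T) = (2 + T)**2 (g(T) = ((1 + 1) + T)**2 = (2 + T)**2)
W(K) = -1 + K/3
W(-7)*(-38 + g(s(4, 5))) = (-1 + (1/3)*(-7))*(-38 + (2 + 4)**2) = (-1 - 7/3)*(-38 + 6**2) = -10*(-38 + 36)/3 = -10/3*(-2) = 20/3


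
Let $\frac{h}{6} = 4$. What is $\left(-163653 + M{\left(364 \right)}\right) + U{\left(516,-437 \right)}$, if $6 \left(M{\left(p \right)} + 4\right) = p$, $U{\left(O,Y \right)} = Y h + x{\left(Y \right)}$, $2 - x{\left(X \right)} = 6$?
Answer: $- \frac{522265}{3} \approx -1.7409 \cdot 10^{5}$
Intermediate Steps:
$h = 24$ ($h = 6 \cdot 4 = 24$)
$x{\left(X \right)} = -4$ ($x{\left(X \right)} = 2 - 6 = -4$)
$U{\left(O,Y \right)} = -4 + 24 Y$ ($U{\left(O,Y \right)} = Y 24 - 4 = 24 Y - 4 = -4 + 24 Y$)
$M{\left(p \right)} = -4 + \frac{p}{6}$
$\left(-163653 + M{\left(364 \right)}\right) + U{\left(516,-437 \right)} = \left(-163653 + \left(-4 + \frac{1}{6} \cdot 364\right)\right) + \left(-4 + 24 \left(-437\right)\right) = \left(-163653 + \left(-4 + \frac{182}{3}\right)\right) - 10492 = \left(-163653 + \frac{170}{3}\right) - 10492 = - \frac{490789}{3} - 10492 = - \frac{522265}{3}$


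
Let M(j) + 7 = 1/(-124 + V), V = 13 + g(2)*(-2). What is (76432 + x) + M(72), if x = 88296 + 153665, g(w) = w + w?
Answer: 37887933/119 ≈ 3.1839e+5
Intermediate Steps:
g(w) = 2*w
V = 5 (V = 13 + (2*2)*(-2) = 13 + 4*(-2) = 13 - 8 = 5)
x = 241961
M(j) = -834/119 (M(j) = -7 + 1/(-124 + 5) = -7 + 1/(-119) = -7 - 1/119 = -834/119)
(76432 + x) + M(72) = (76432 + 241961) - 834/119 = 318393 - 834/119 = 37887933/119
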